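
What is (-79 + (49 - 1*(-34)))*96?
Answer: 384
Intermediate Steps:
(-79 + (49 - 1*(-34)))*96 = (-79 + (49 + 34))*96 = (-79 + 83)*96 = 4*96 = 384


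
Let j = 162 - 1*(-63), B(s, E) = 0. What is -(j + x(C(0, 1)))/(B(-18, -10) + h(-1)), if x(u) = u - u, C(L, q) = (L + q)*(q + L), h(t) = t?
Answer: 225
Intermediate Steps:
C(L, q) = (L + q)² (C(L, q) = (L + q)*(L + q) = (L + q)²)
x(u) = 0
j = 225 (j = 162 + 63 = 225)
-(j + x(C(0, 1)))/(B(-18, -10) + h(-1)) = -(225 + 0)/(0 - 1) = -225/(-1) = -225*(-1) = -1*(-225) = 225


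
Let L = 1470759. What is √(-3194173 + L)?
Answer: 19*I*√4774 ≈ 1312.8*I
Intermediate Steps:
√(-3194173 + L) = √(-3194173 + 1470759) = √(-1723414) = 19*I*√4774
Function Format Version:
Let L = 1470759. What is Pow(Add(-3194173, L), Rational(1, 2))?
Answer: Mul(19, I, Pow(4774, Rational(1, 2))) ≈ Mul(1312.8, I)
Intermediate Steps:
Pow(Add(-3194173, L), Rational(1, 2)) = Pow(Add(-3194173, 1470759), Rational(1, 2)) = Pow(-1723414, Rational(1, 2)) = Mul(19, I, Pow(4774, Rational(1, 2)))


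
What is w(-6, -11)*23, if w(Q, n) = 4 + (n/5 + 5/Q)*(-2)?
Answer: 3473/15 ≈ 231.53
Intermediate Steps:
w(Q, n) = 4 - 10/Q - 2*n/5 (w(Q, n) = 4 + (n*(⅕) + 5/Q)*(-2) = 4 + (n/5 + 5/Q)*(-2) = 4 + (5/Q + n/5)*(-2) = 4 + (-10/Q - 2*n/5) = 4 - 10/Q - 2*n/5)
w(-6, -11)*23 = (4 - 10/(-6) - ⅖*(-11))*23 = (4 - 10*(-⅙) + 22/5)*23 = (4 + 5/3 + 22/5)*23 = (151/15)*23 = 3473/15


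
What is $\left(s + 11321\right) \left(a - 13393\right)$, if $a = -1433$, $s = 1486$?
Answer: $-189876582$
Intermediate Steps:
$\left(s + 11321\right) \left(a - 13393\right) = \left(1486 + 11321\right) \left(-1433 - 13393\right) = 12807 \left(-14826\right) = -189876582$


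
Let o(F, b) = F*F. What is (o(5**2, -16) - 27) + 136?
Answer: 734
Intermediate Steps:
o(F, b) = F**2
(o(5**2, -16) - 27) + 136 = ((5**2)**2 - 27) + 136 = (25**2 - 27) + 136 = (625 - 27) + 136 = 598 + 136 = 734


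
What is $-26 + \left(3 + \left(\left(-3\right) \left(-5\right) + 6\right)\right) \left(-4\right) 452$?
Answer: $-43418$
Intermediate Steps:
$-26 + \left(3 + \left(\left(-3\right) \left(-5\right) + 6\right)\right) \left(-4\right) 452 = -26 + \left(3 + \left(15 + 6\right)\right) \left(-4\right) 452 = -26 + \left(3 + 21\right) \left(-4\right) 452 = -26 + 24 \left(-4\right) 452 = -26 - 43392 = -43418$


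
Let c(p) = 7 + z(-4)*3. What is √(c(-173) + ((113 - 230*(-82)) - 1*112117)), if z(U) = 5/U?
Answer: 29*I*√443/2 ≈ 305.19*I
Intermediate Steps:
c(p) = 13/4 (c(p) = 7 + (5/(-4))*3 = 7 + (5*(-¼))*3 = 7 - 5/4*3 = 7 - 15/4 = 13/4)
√(c(-173) + ((113 - 230*(-82)) - 1*112117)) = √(13/4 + ((113 - 230*(-82)) - 1*112117)) = √(13/4 + ((113 + 18860) - 112117)) = √(13/4 + (18973 - 112117)) = √(13/4 - 93144) = √(-372563/4) = 29*I*√443/2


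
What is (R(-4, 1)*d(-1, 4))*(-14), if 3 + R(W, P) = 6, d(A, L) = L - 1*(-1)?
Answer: -210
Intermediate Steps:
d(A, L) = 1 + L (d(A, L) = L + 1 = 1 + L)
R(W, P) = 3 (R(W, P) = -3 + 6 = 3)
(R(-4, 1)*d(-1, 4))*(-14) = (3*(1 + 4))*(-14) = (3*5)*(-14) = 15*(-14) = -210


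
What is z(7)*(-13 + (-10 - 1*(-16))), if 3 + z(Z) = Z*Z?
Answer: -322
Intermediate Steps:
z(Z) = -3 + Z² (z(Z) = -3 + Z*Z = -3 + Z²)
z(7)*(-13 + (-10 - 1*(-16))) = (-3 + 7²)*(-13 + (-10 - 1*(-16))) = (-3 + 49)*(-13 + (-10 + 16)) = 46*(-13 + 6) = 46*(-7) = -322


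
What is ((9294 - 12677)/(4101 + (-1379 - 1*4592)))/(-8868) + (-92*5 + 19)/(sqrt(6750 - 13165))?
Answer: -199/975480 + 441*I*sqrt(6415)/6415 ≈ -0.000204 + 5.5061*I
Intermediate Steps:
((9294 - 12677)/(4101 + (-1379 - 1*4592)))/(-8868) + (-92*5 + 19)/(sqrt(6750 - 13165)) = -3383/(4101 + (-1379 - 4592))*(-1/8868) + (-460 + 19)/(sqrt(-6415)) = -3383/(4101 - 5971)*(-1/8868) - 441*(-I*sqrt(6415)/6415) = -3383/(-1870)*(-1/8868) - (-441)*I*sqrt(6415)/6415 = -3383*(-1/1870)*(-1/8868) + 441*I*sqrt(6415)/6415 = (199/110)*(-1/8868) + 441*I*sqrt(6415)/6415 = -199/975480 + 441*I*sqrt(6415)/6415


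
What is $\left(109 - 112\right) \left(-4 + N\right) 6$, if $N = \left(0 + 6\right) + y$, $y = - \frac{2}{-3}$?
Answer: $-48$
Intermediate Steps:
$y = \frac{2}{3}$ ($y = \left(-2\right) \left(- \frac{1}{3}\right) = \frac{2}{3} \approx 0.66667$)
$N = \frac{20}{3}$ ($N = \left(0 + 6\right) + \frac{2}{3} = 6 + \frac{2}{3} = \frac{20}{3} \approx 6.6667$)
$\left(109 - 112\right) \left(-4 + N\right) 6 = \left(109 - 112\right) \left(-4 + \frac{20}{3}\right) 6 = - 3 \cdot \frac{8}{3} \cdot 6 = \left(-3\right) 16 = -48$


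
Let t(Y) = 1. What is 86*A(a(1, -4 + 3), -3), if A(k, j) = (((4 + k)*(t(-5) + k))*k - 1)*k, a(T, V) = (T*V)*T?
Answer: 86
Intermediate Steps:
a(T, V) = V*T²
A(k, j) = k*(-1 + k*(1 + k)*(4 + k)) (A(k, j) = (((4 + k)*(1 + k))*k - 1)*k = (((1 + k)*(4 + k))*k - 1)*k = (k*(1 + k)*(4 + k) - 1)*k = (-1 + k*(1 + k)*(4 + k))*k = k*(-1 + k*(1 + k)*(4 + k)))
86*A(a(1, -4 + 3), -3) = 86*(((-4 + 3)*1²)*(-1 + ((-4 + 3)*1²)³ + 4*((-4 + 3)*1²) + 5*((-4 + 3)*1²)²)) = 86*((-1*1)*(-1 + (-1*1)³ + 4*(-1*1) + 5*(-1*1)²)) = 86*(-(-1 + (-1)³ + 4*(-1) + 5*(-1)²)) = 86*(-(-1 - 1 - 4 + 5*1)) = 86*(-(-1 - 1 - 4 + 5)) = 86*(-1*(-1)) = 86*1 = 86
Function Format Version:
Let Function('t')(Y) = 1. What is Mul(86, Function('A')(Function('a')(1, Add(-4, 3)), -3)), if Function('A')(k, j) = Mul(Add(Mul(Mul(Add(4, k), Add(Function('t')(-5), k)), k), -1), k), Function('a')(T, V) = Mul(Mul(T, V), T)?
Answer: 86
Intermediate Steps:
Function('a')(T, V) = Mul(V, Pow(T, 2))
Function('A')(k, j) = Mul(k, Add(-1, Mul(k, Add(1, k), Add(4, k)))) (Function('A')(k, j) = Mul(Add(Mul(Mul(Add(4, k), Add(1, k)), k), -1), k) = Mul(Add(Mul(Mul(Add(1, k), Add(4, k)), k), -1), k) = Mul(Add(Mul(k, Add(1, k), Add(4, k)), -1), k) = Mul(Add(-1, Mul(k, Add(1, k), Add(4, k))), k) = Mul(k, Add(-1, Mul(k, Add(1, k), Add(4, k)))))
Mul(86, Function('A')(Function('a')(1, Add(-4, 3)), -3)) = Mul(86, Mul(Mul(Add(-4, 3), Pow(1, 2)), Add(-1, Pow(Mul(Add(-4, 3), Pow(1, 2)), 3), Mul(4, Mul(Add(-4, 3), Pow(1, 2))), Mul(5, Pow(Mul(Add(-4, 3), Pow(1, 2)), 2))))) = Mul(86, Mul(Mul(-1, 1), Add(-1, Pow(Mul(-1, 1), 3), Mul(4, Mul(-1, 1)), Mul(5, Pow(Mul(-1, 1), 2))))) = Mul(86, Mul(-1, Add(-1, Pow(-1, 3), Mul(4, -1), Mul(5, Pow(-1, 2))))) = Mul(86, Mul(-1, Add(-1, -1, -4, Mul(5, 1)))) = Mul(86, Mul(-1, Add(-1, -1, -4, 5))) = Mul(86, Mul(-1, -1)) = Mul(86, 1) = 86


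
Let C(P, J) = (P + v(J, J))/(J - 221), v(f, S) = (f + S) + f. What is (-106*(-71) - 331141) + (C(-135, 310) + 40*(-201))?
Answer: -29516500/89 ≈ -3.3165e+5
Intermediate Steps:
v(f, S) = S + 2*f (v(f, S) = (S + f) + f = S + 2*f)
C(P, J) = (P + 3*J)/(-221 + J) (C(P, J) = (P + (J + 2*J))/(J - 221) = (P + 3*J)/(-221 + J))
(-106*(-71) - 331141) + (C(-135, 310) + 40*(-201)) = (-106*(-71) - 331141) + ((-135 + 3*310)/(-221 + 310) + 40*(-201)) = (7526 - 331141) + ((-135 + 930)/89 - 8040) = -323615 + ((1/89)*795 - 8040) = -323615 + (795/89 - 8040) = -323615 - 714765/89 = -29516500/89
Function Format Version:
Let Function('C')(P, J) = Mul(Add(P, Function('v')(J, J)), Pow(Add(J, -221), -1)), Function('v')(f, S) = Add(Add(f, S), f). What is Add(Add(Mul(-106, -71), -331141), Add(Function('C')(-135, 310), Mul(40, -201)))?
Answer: Rational(-29516500, 89) ≈ -3.3165e+5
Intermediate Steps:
Function('v')(f, S) = Add(S, Mul(2, f)) (Function('v')(f, S) = Add(Add(S, f), f) = Add(S, Mul(2, f)))
Function('C')(P, J) = Mul(Pow(Add(-221, J), -1), Add(P, Mul(3, J))) (Function('C')(P, J) = Mul(Add(P, Add(J, Mul(2, J))), Pow(Add(J, -221), -1)) = Mul(Add(P, Mul(3, J)), Pow(Add(-221, J), -1)) = Mul(Pow(Add(-221, J), -1), Add(P, Mul(3, J))))
Add(Add(Mul(-106, -71), -331141), Add(Function('C')(-135, 310), Mul(40, -201))) = Add(Add(Mul(-106, -71), -331141), Add(Mul(Pow(Add(-221, 310), -1), Add(-135, Mul(3, 310))), Mul(40, -201))) = Add(Add(7526, -331141), Add(Mul(Pow(89, -1), Add(-135, 930)), -8040)) = Add(-323615, Add(Mul(Rational(1, 89), 795), -8040)) = Add(-323615, Add(Rational(795, 89), -8040)) = Add(-323615, Rational(-714765, 89)) = Rational(-29516500, 89)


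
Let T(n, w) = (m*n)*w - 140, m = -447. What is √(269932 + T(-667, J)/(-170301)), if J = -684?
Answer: 2*√1965853567664997/170301 ≈ 520.70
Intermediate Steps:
T(n, w) = -140 - 447*n*w (T(n, w) = (-447*n)*w - 140 = -447*n*w - 140 = -140 - 447*n*w)
√(269932 + T(-667, J)/(-170301)) = √(269932 + (-140 - 447*(-667)*(-684))/(-170301)) = √(269932 + (-140 - 203933916)*(-1/170301)) = √(269932 - 203934056*(-1/170301)) = √(269932 + 203934056/170301) = √(46173623588/170301) = 2*√1965853567664997/170301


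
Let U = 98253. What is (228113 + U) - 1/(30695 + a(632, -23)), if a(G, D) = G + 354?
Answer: 10339601245/31681 ≈ 3.2637e+5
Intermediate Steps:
a(G, D) = 354 + G
(228113 + U) - 1/(30695 + a(632, -23)) = (228113 + 98253) - 1/(30695 + (354 + 632)) = 326366 - 1/(30695 + 986) = 326366 - 1/31681 = 10339601245/31681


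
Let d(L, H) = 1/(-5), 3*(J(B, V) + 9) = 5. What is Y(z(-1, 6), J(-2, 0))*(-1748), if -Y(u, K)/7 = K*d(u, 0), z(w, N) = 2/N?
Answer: 269192/15 ≈ 17946.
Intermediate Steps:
J(B, V) = -22/3 (J(B, V) = -9 + (1/3)*5 = -9 + 5/3 = -22/3)
d(L, H) = -1/5
Y(u, K) = 7*K/5 (Y(u, K) = -7*K*(-1)/5 = -(-7)*K/5 = 7*K/5)
Y(z(-1, 6), J(-2, 0))*(-1748) = ((7/5)*(-22/3))*(-1748) = -154/15*(-1748) = 269192/15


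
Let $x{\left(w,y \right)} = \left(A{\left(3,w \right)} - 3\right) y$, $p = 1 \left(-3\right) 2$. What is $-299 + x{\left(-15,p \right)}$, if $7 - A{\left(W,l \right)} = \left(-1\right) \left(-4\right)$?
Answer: $-299$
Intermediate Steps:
$p = -6$ ($p = \left(-3\right) 2 = -6$)
$A{\left(W,l \right)} = 3$ ($A{\left(W,l \right)} = 7 - \left(-1\right) \left(-4\right) = 7 - 4 = 3$)
$x{\left(w,y \right)} = 0$ ($x{\left(w,y \right)} = \left(3 - 3\right) y = 0 y = 0$)
$-299 + x{\left(-15,p \right)} = -299 + 0 = -299$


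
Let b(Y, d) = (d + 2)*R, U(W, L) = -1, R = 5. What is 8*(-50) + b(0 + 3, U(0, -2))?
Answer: -395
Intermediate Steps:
b(Y, d) = 10 + 5*d (b(Y, d) = (d + 2)*5 = (2 + d)*5 = 10 + 5*d)
8*(-50) + b(0 + 3, U(0, -2)) = 8*(-50) + (10 + 5*(-1)) = -400 + (10 - 5) = -400 + 5 = -395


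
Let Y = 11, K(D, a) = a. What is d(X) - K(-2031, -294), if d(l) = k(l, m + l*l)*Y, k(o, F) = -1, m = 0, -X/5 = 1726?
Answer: 283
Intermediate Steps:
X = -8630 (X = -5*1726 = -8630)
d(l) = -11 (d(l) = -1*11 = -11)
d(X) - K(-2031, -294) = -11 - 1*(-294) = -11 + 294 = 283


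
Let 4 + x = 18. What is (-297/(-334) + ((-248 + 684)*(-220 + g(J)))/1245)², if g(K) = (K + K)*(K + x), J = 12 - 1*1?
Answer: 10422430967641/768509284 ≈ 13562.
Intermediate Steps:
x = 14 (x = -4 + 18 = 14)
J = 11 (J = 12 - 1 = 11)
g(K) = 2*K*(14 + K) (g(K) = (K + K)*(K + 14) = (2*K)*(14 + K) = 2*K*(14 + K))
(-297/(-334) + ((-248 + 684)*(-220 + g(J)))/1245)² = (-297/(-334) + ((-248 + 684)*(-220 + 2*11*(14 + 11)))/1245)² = (-297*(-1/334) + (436*(-220 + 2*11*25))*(1/1245))² = (297/334 + (436*(-220 + 550))*(1/1245))² = (297/334 + (436*330)*(1/1245))² = (297/334 + 143880*(1/1245))² = (297/334 + 9592/83)² = (3228379/27722)² = 10422430967641/768509284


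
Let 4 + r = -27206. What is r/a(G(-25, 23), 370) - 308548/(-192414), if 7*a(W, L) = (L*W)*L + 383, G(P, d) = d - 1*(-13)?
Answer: 742058521252/474183426081 ≈ 1.5649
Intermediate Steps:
r = -27210 (r = -4 - 27206 = -27210)
G(P, d) = 13 + d (G(P, d) = d + 13 = 13 + d)
a(W, L) = 383/7 + W*L²/7 (a(W, L) = ((L*W)*L + 383)/7 = (W*L² + 383)/7 = (383 + W*L²)/7 = 383/7 + W*L²/7)
r/a(G(-25, 23), 370) - 308548/(-192414) = -27210/(383/7 + (⅐)*(13 + 23)*370²) - 308548/(-192414) = -27210/(383/7 + (⅐)*36*136900) - 308548*(-1/192414) = -27210/(383/7 + 4928400/7) + 154274/96207 = -27210/4928783/7 + 154274/96207 = -27210*7/4928783 + 154274/96207 = -190470/4928783 + 154274/96207 = 742058521252/474183426081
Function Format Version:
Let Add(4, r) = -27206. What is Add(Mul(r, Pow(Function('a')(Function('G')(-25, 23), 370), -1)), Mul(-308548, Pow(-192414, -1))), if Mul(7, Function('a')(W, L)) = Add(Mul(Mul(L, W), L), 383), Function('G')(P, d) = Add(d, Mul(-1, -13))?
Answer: Rational(742058521252, 474183426081) ≈ 1.5649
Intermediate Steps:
r = -27210 (r = Add(-4, -27206) = -27210)
Function('G')(P, d) = Add(13, d) (Function('G')(P, d) = Add(d, 13) = Add(13, d))
Function('a')(W, L) = Add(Rational(383, 7), Mul(Rational(1, 7), W, Pow(L, 2))) (Function('a')(W, L) = Mul(Rational(1, 7), Add(Mul(Mul(L, W), L), 383)) = Mul(Rational(1, 7), Add(Mul(W, Pow(L, 2)), 383)) = Mul(Rational(1, 7), Add(383, Mul(W, Pow(L, 2)))) = Add(Rational(383, 7), Mul(Rational(1, 7), W, Pow(L, 2))))
Add(Mul(r, Pow(Function('a')(Function('G')(-25, 23), 370), -1)), Mul(-308548, Pow(-192414, -1))) = Add(Mul(-27210, Pow(Add(Rational(383, 7), Mul(Rational(1, 7), Add(13, 23), Pow(370, 2))), -1)), Mul(-308548, Pow(-192414, -1))) = Add(Mul(-27210, Pow(Add(Rational(383, 7), Mul(Rational(1, 7), 36, 136900)), -1)), Mul(-308548, Rational(-1, 192414))) = Add(Mul(-27210, Pow(Add(Rational(383, 7), Rational(4928400, 7)), -1)), Rational(154274, 96207)) = Add(Mul(-27210, Pow(Rational(4928783, 7), -1)), Rational(154274, 96207)) = Add(Mul(-27210, Rational(7, 4928783)), Rational(154274, 96207)) = Add(Rational(-190470, 4928783), Rational(154274, 96207)) = Rational(742058521252, 474183426081)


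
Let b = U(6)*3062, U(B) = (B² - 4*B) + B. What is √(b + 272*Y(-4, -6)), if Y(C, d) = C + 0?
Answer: 2*√13507 ≈ 232.44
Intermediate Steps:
Y(C, d) = C
U(B) = B² - 3*B
b = 55116 (b = (6*(-3 + 6))*3062 = (6*3)*3062 = 18*3062 = 55116)
√(b + 272*Y(-4, -6)) = √(55116 + 272*(-4)) = √(55116 - 1088) = √54028 = 2*√13507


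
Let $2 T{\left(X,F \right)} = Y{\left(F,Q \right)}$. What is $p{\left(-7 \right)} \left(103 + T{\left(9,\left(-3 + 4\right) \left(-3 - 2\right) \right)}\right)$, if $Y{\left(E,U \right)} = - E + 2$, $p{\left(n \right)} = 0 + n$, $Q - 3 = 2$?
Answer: $- \frac{1491}{2} \approx -745.5$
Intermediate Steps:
$Q = 5$ ($Q = 3 + 2 = 5$)
$p{\left(n \right)} = n$
$Y{\left(E,U \right)} = 2 - E$
$T{\left(X,F \right)} = 1 - \frac{F}{2}$ ($T{\left(X,F \right)} = \frac{2 - F}{2} = 1 - \frac{F}{2}$)
$p{\left(-7 \right)} \left(103 + T{\left(9,\left(-3 + 4\right) \left(-3 - 2\right) \right)}\right) = - 7 \left(103 - \left(-1 + \frac{\left(-3 + 4\right) \left(-3 - 2\right)}{2}\right)\right) = - 7 \left(103 - \left(-1 + \frac{1 \left(-5\right)}{2}\right)\right) = - 7 \left(103 + \left(1 - - \frac{5}{2}\right)\right) = - 7 \left(103 + \left(1 + \frac{5}{2}\right)\right) = - 7 \left(103 + \frac{7}{2}\right) = \left(-7\right) \frac{213}{2} = - \frac{1491}{2}$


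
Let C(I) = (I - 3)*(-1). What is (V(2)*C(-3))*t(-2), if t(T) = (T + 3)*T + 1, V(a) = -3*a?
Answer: 36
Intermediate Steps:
C(I) = 3 - I (C(I) = (-3 + I)*(-1) = 3 - I)
t(T) = 1 + T*(3 + T) (t(T) = (3 + T)*T + 1 = T*(3 + T) + 1 = 1 + T*(3 + T))
(V(2)*C(-3))*t(-2) = ((-3*2)*(3 - 1*(-3)))*(1 + (-2)² + 3*(-2)) = (-6*(3 + 3))*(1 + 4 - 6) = -6*6*(-1) = -36*(-1) = 36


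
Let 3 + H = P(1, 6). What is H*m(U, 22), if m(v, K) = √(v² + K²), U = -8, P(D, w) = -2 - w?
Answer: -22*√137 ≈ -257.50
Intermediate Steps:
m(v, K) = √(K² + v²)
H = -11 (H = -3 + (-2 - 1*6) = -3 + (-2 - 6) = -3 - 8 = -11)
H*m(U, 22) = -11*√(22² + (-8)²) = -11*√(484 + 64) = -22*√137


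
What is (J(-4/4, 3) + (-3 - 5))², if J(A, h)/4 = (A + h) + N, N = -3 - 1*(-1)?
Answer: 64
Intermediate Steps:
N = -2 (N = -3 + 1 = -2)
J(A, h) = -8 + 4*A + 4*h (J(A, h) = 4*((A + h) - 2) = 4*(-2 + A + h) = -8 + 4*A + 4*h)
(J(-4/4, 3) + (-3 - 5))² = ((-8 + 4*(-4/4) + 4*3) + (-3 - 5))² = ((-8 + 4*(-4*¼) + 12) - 8)² = ((-8 + 4*(-1) + 12) - 8)² = ((-8 - 4 + 12) - 8)² = (0 - 8)² = (-8)² = 64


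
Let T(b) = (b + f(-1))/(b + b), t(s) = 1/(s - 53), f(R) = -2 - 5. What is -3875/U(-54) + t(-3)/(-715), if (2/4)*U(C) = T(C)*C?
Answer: 155155061/2442440 ≈ 63.525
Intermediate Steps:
f(R) = -7
t(s) = 1/(-53 + s)
T(b) = (-7 + b)/(2*b) (T(b) = (b - 7)/(b + b) = (-7 + b)/((2*b)) = (-7 + b)*(1/(2*b)) = (-7 + b)/(2*b))
U(C) = -7 + C (U(C) = 2*(((-7 + C)/(2*C))*C) = 2*(-7/2 + C/2) = -7 + C)
-3875/U(-54) + t(-3)/(-715) = -3875/(-7 - 54) + 1/(-53 - 3*(-715)) = -3875/(-61) - 1/715/(-56) = -3875*(-1/61) - 1/56*(-1/715) = 3875/61 + 1/40040 = 155155061/2442440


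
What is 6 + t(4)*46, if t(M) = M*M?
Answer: 742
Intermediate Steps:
t(M) = M²
6 + t(4)*46 = 6 + 4²*46 = 6 + 16*46 = 6 + 736 = 742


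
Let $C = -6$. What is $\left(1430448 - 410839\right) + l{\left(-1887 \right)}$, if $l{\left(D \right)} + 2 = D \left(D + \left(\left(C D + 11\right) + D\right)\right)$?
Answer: $-13244226$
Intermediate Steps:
$l{\left(D \right)} = -2 + D \left(11 - 4 D\right)$ ($l{\left(D \right)} = -2 + D \left(D - \left(-11 + 5 D\right)\right) = -2 + D \left(11 - 4 D\right)$)
$\left(1430448 - 410839\right) + l{\left(-1887 \right)} = \left(1430448 - 410839\right) - \left(20759 + 14243076\right) = 1019609 - 14263835 = -13244226$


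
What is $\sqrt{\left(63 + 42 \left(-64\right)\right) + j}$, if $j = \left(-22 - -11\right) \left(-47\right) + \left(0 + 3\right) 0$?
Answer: $2 i \sqrt{527} \approx 45.913 i$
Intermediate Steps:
$j = 517$ ($j = \left(-22 + 11\right) \left(-47\right) + 3 \cdot 0 = \left(-11\right) \left(-47\right) + 0 = 517 + 0 = 517$)
$\sqrt{\left(63 + 42 \left(-64\right)\right) + j} = \sqrt{\left(63 + 42 \left(-64\right)\right) + 517} = \sqrt{\left(63 - 2688\right) + 517} = \sqrt{-2625 + 517} = \sqrt{-2108} = 2 i \sqrt{527}$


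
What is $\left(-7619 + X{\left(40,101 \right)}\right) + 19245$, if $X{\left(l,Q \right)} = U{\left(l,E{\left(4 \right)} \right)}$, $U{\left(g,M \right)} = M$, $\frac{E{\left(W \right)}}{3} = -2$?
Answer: $11620$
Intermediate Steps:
$E{\left(W \right)} = -6$ ($E{\left(W \right)} = 3 \left(-2\right) = -6$)
$X{\left(l,Q \right)} = -6$
$\left(-7619 + X{\left(40,101 \right)}\right) + 19245 = \left(-7619 - 6\right) + 19245 = -7625 + 19245 = 11620$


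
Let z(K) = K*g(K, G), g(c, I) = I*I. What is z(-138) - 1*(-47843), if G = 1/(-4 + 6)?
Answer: 95617/2 ≈ 47809.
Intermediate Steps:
G = ½ (G = 1/2 = ½ ≈ 0.50000)
g(c, I) = I²
z(K) = K/4 (z(K) = K*(½)² = K*(¼) = K/4)
z(-138) - 1*(-47843) = (¼)*(-138) - 1*(-47843) = -69/2 + 47843 = 95617/2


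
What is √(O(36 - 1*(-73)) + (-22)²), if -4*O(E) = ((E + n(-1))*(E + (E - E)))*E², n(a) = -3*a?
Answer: 2*I*√9065082 ≈ 6021.7*I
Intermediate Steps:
O(E) = -E³*(3 + E)/4 (O(E) = -(E - 3*(-1))*(E + (E - E))*E²/4 = -(E + 3)*(E + 0)*E²/4 = -(3 + E)*E*E²/4 = -E*(3 + E)*E²/4 = -E³*(3 + E)/4)
√(O(36 - 1*(-73)) + (-22)²) = √((36 - 1*(-73))³*(-3 - (36 - 1*(-73)))/4 + (-22)²) = √((36 + 73)³*(-3 - (36 + 73))/4 + 484) = √((¼)*109³*(-3 - 1*109) + 484) = √((¼)*1295029*(-3 - 109) + 484) = √((¼)*1295029*(-112) + 484) = √(-36260812 + 484) = √(-36260328) = 2*I*√9065082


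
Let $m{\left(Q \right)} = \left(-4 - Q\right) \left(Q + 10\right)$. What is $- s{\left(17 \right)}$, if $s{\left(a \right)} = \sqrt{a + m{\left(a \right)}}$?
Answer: $- 5 i \sqrt{22} \approx - 23.452 i$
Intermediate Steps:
$m{\left(Q \right)} = \left(-4 - Q\right) \left(10 + Q\right)$
$s{\left(a \right)} = \sqrt{-40 - a^{2} - 13 a}$ ($s{\left(a \right)} = \sqrt{a - \left(40 + a^{2} + 14 a\right)} = \sqrt{-40 - a^{2} - 13 a}$)
$- s{\left(17 \right)} = - \sqrt{-40 - 17^{2} - 221} = - \sqrt{-40 - 289 - 221} = - \sqrt{-550} = - 5 i \sqrt{22}$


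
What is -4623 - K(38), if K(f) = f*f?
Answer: -6067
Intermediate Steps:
K(f) = f**2
-4623 - K(38) = -4623 - 1*38**2 = -4623 - 1*1444 = -4623 - 1444 = -6067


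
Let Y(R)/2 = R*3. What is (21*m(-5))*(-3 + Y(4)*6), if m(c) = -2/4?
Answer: -2961/2 ≈ -1480.5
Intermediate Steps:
Y(R) = 6*R (Y(R) = 2*(R*3) = 2*(3*R) = 6*R)
m(c) = -1/2 (m(c) = -2*1/4 = -1/2)
(21*m(-5))*(-3 + Y(4)*6) = (21*(-1/2))*(-3 + (6*4)*6) = -21*(-3 + 24*6)/2 = -21*(-3 + 144)/2 = -21/2*141 = -2961/2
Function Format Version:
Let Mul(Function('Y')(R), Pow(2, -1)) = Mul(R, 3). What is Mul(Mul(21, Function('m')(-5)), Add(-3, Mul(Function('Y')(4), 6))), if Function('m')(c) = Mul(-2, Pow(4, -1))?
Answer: Rational(-2961, 2) ≈ -1480.5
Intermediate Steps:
Function('Y')(R) = Mul(6, R) (Function('Y')(R) = Mul(2, Mul(R, 3)) = Mul(2, Mul(3, R)) = Mul(6, R))
Function('m')(c) = Rational(-1, 2) (Function('m')(c) = Mul(-2, Rational(1, 4)) = Rational(-1, 2))
Mul(Mul(21, Function('m')(-5)), Add(-3, Mul(Function('Y')(4), 6))) = Mul(Mul(21, Rational(-1, 2)), Add(-3, Mul(Mul(6, 4), 6))) = Mul(Rational(-21, 2), Add(-3, Mul(24, 6))) = Mul(Rational(-21, 2), Add(-3, 144)) = Mul(Rational(-21, 2), 141) = Rational(-2961, 2)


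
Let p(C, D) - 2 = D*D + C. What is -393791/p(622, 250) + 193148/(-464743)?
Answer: -531890695/79935796 ≈ -6.6540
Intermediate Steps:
p(C, D) = 2 + C + D² (p(C, D) = 2 + (D*D + C) = 2 + (D² + C) = 2 + (C + D²) = 2 + C + D²)
-393791/p(622, 250) + 193148/(-464743) = -393791/(2 + 622 + 250²) + 193148/(-464743) = -393791/(2 + 622 + 62500) + 193148*(-1/464743) = -393791/63124 - 193148/464743 = -393791*1/63124 - 193148/464743 = -1073/172 - 193148/464743 = -531890695/79935796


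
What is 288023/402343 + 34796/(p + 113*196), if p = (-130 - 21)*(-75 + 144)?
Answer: 17378148795/4719081047 ≈ 3.6825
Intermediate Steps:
p = -10419 (p = -151*69 = -10419)
288023/402343 + 34796/(p + 113*196) = 288023/402343 + 34796/(-10419 + 113*196) = 288023*(1/402343) + 34796/(-10419 + 22148) = 288023/402343 + 34796/11729 = 17378148795/4719081047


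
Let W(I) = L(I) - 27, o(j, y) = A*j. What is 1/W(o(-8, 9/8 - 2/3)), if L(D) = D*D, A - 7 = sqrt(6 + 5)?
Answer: 3813/5707993 - 896*sqrt(11)/5707993 ≈ 0.00014739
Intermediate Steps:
A = 7 + sqrt(11) (A = 7 + sqrt(6 + 5) = 7 + sqrt(11) ≈ 10.317)
o(j, y) = j*(7 + sqrt(11)) (o(j, y) = (7 + sqrt(11))*j = j*(7 + sqrt(11)))
L(D) = D**2
W(I) = -27 + I**2 (W(I) = I**2 - 27 = -27 + I**2)
1/W(o(-8, 9/8 - 2/3)) = 1/(-27 + (-8*(7 + sqrt(11)))**2) = 1/(-27 + (-56 - 8*sqrt(11))**2)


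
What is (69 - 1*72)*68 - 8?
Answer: -212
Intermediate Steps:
(69 - 1*72)*68 - 8 = (69 - 72)*68 - 8 = -3*68 - 8 = -204 - 8 = -212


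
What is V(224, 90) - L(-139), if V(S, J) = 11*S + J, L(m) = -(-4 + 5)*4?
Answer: 2558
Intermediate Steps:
L(m) = -4 (L(m) = -1*1*4 = -1*4 = -4)
V(S, J) = J + 11*S
V(224, 90) - L(-139) = (90 + 11*224) - 1*(-4) = (90 + 2464) + 4 = 2554 + 4 = 2558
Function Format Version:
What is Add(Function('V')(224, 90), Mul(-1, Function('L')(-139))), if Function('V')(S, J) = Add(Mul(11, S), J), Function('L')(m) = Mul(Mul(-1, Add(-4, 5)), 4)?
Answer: 2558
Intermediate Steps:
Function('L')(m) = -4 (Function('L')(m) = Mul(Mul(-1, 1), 4) = Mul(-1, 4) = -4)
Function('V')(S, J) = Add(J, Mul(11, S))
Add(Function('V')(224, 90), Mul(-1, Function('L')(-139))) = Add(Add(90, Mul(11, 224)), Mul(-1, -4)) = Add(Add(90, 2464), 4) = Add(2554, 4) = 2558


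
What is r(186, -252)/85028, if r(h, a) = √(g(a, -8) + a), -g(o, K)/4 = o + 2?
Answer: √187/42514 ≈ 0.00032165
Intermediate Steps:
g(o, K) = -8 - 4*o (g(o, K) = -4*(o + 2) = -4*(2 + o) = -8 - 4*o)
r(h, a) = √(-8 - 3*a) (r(h, a) = √((-8 - 4*a) + a) = √(-8 - 3*a))
r(186, -252)/85028 = √(-8 - 3*(-252))/85028 = √(-8 + 756)*(1/85028) = √748*(1/85028) = (2*√187)*(1/85028) = √187/42514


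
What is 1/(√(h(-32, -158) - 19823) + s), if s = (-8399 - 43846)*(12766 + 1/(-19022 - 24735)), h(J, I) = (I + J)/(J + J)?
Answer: -40864353169670059680/27254875456016574974023289609 - 7658700196*I*√1268482/27254875456016574974023289609 ≈ -1.4993e-9 - 3.1648e-16*I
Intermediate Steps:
h(J, I) = (I + J)/(2*J) (h(J, I) = (I + J)/((2*J)) = (I + J)*(1/(2*J)) = (I + J)/(2*J))
s = -29184154227945/43757 (s = -52245*(12766 + 1/(-43757)) = -52245*(12766 - 1/43757) = -52245*558601861/43757 = -29184154227945/43757 ≈ -6.6696e+8)
1/(√(h(-32, -158) - 19823) + s) = 1/(√((½)*(-158 - 32)/(-32) - 19823) - 29184154227945/43757) = 1/(√((½)*(-1/32)*(-190) - 19823) - 29184154227945/43757) = 1/(√(95/32 - 19823) - 29184154227945/43757) = 1/(√(-634241/32) - 29184154227945/43757) = 1/(I*√1268482/8 - 29184154227945/43757) = 1/(-29184154227945/43757 + I*√1268482/8)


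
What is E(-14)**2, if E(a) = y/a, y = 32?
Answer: 256/49 ≈ 5.2245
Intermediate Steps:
E(a) = 32/a
E(-14)**2 = (32/(-14))**2 = (32*(-1/14))**2 = (-16/7)**2 = 256/49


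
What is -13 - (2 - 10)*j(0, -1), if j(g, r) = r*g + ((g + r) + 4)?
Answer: 11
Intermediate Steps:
j(g, r) = 4 + g + r + g*r (j(g, r) = g*r + (4 + g + r) = 4 + g + r + g*r)
-13 - (2 - 10)*j(0, -1) = -13 - (2 - 10)*(4 + 0 - 1 + 0*(-1)) = -13 - (-8)*(4 + 0 - 1 + 0) = -13 - (-8)*3 = -13 - 1*(-24) = -13 + 24 = 11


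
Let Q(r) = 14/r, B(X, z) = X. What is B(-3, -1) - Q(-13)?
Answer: -25/13 ≈ -1.9231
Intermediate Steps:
B(-3, -1) - Q(-13) = -3 - 14/(-13) = -3 - 14*(-1)/13 = -3 - 1*(-14/13) = -3 + 14/13 = -25/13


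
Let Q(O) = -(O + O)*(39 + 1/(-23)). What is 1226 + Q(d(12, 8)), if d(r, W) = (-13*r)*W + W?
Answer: 2250278/23 ≈ 97838.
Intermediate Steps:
d(r, W) = W - 13*W*r (d(r, W) = -13*W*r + W = W - 13*W*r)
Q(O) = -1792*O/23 (Q(O) = -2*O*(39 - 1/23) = -2*O*896/23 = -1792*O/23)
1226 + Q(d(12, 8)) = 1226 - 14336*(1 - 13*12)/23 = 1226 - 14336*(1 - 156)/23 = 1226 - 14336*(-155)/23 = 1226 - 1792/23*(-1240) = 1226 + 2222080/23 = 2250278/23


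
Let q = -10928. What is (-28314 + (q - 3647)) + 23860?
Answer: -19029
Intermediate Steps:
(-28314 + (q - 3647)) + 23860 = (-28314 + (-10928 - 3647)) + 23860 = (-28314 - 14575) + 23860 = -42889 + 23860 = -19029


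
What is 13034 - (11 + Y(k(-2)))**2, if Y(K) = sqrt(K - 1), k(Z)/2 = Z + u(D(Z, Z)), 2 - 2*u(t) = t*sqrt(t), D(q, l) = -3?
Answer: 13034 - (11 + sqrt(3)*sqrt(-1 + I*sqrt(3)))**2 ≈ 12889.0 - 51.865*I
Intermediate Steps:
u(t) = 1 - t**(3/2)/2 (u(t) = 1 - t*sqrt(t)/2 = 1 - t**(3/2)/2)
k(Z) = 2 + 2*Z + 3*I*sqrt(3) (k(Z) = 2*(Z + (1 - (-3)*I*sqrt(3)/2)) = 2*(Z + (1 + 3*I*sqrt(3)/2)) = 2*(1 + Z + 3*I*sqrt(3)/2) = 2 + 2*Z + 3*I*sqrt(3))
Y(K) = sqrt(-1 + K)
13034 - (11 + Y(k(-2)))**2 = 13034 - (11 + sqrt(-1 + (2 + 2*(-2) + 3*I*sqrt(3))))**2 = 13034 - (11 + sqrt(-1 + (2 - 4 + 3*I*sqrt(3))))**2 = 13034 - (11 + sqrt(-1 + (-2 + 3*I*sqrt(3))))**2 = 13034 - (11 + sqrt(-3 + 3*I*sqrt(3)))**2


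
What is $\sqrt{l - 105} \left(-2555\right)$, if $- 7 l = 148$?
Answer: $- 365 i \sqrt{6181} \approx - 28696.0 i$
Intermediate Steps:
$l = - \frac{148}{7}$ ($l = \left(- \frac{1}{7}\right) 148 = - \frac{148}{7} \approx -21.143$)
$\sqrt{l - 105} \left(-2555\right) = \sqrt{- \frac{148}{7} - 105} \left(-2555\right) = \sqrt{- \frac{883}{7}} \left(-2555\right) = \frac{i \sqrt{6181}}{7} \left(-2555\right) = - 365 i \sqrt{6181}$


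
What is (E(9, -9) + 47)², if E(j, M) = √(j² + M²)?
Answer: 2371 + 846*√2 ≈ 3567.4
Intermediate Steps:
E(j, M) = √(M² + j²)
(E(9, -9) + 47)² = (√((-9)² + 9²) + 47)² = (√(81 + 81) + 47)² = (√162 + 47)² = (9*√2 + 47)² = (47 + 9*√2)²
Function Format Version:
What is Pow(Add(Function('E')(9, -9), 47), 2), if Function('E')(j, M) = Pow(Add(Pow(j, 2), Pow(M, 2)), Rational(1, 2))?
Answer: Add(2371, Mul(846, Pow(2, Rational(1, 2)))) ≈ 3567.4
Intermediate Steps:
Function('E')(j, M) = Pow(Add(Pow(M, 2), Pow(j, 2)), Rational(1, 2))
Pow(Add(Function('E')(9, -9), 47), 2) = Pow(Add(Pow(Add(Pow(-9, 2), Pow(9, 2)), Rational(1, 2)), 47), 2) = Pow(Add(Pow(Add(81, 81), Rational(1, 2)), 47), 2) = Pow(Add(Pow(162, Rational(1, 2)), 47), 2) = Pow(Add(Mul(9, Pow(2, Rational(1, 2))), 47), 2) = Pow(Add(47, Mul(9, Pow(2, Rational(1, 2)))), 2)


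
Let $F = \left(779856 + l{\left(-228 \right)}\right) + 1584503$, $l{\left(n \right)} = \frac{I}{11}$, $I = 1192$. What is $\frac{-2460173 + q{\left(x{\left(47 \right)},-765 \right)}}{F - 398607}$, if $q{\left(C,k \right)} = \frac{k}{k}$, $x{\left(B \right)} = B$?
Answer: $- \frac{6765473}{5406116} \approx -1.2514$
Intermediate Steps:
$l{\left(n \right)} = \frac{1192}{11}$
$q{\left(C,k \right)} = 1$
$F = \frac{26009141}{11}$ ($F = \left(779856 + \frac{1192}{11}\right) + 1584503 = \frac{8579608}{11} + 1584503 = \frac{26009141}{11} \approx 2.3645 \cdot 10^{6}$)
$\frac{-2460173 + q{\left(x{\left(47 \right)},-765 \right)}}{F - 398607} = \frac{-2460173 + 1}{\frac{26009141}{11} - 398607} = - \frac{2460172}{\frac{26009141}{11} + \left(-1031483 + 632876\right)} = - \frac{2460172}{\frac{26009141}{11} - 398607} = - \frac{2460172}{\frac{21624464}{11}} = \left(-2460172\right) \frac{11}{21624464} = - \frac{6765473}{5406116}$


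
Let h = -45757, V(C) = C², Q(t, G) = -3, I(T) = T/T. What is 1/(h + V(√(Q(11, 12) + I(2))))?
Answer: -1/45759 ≈ -2.1854e-5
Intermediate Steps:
I(T) = 1
1/(h + V(√(Q(11, 12) + I(2)))) = 1/(-45757 + (√(-3 + 1))²) = 1/(-45757 + (√(-2))²) = 1/(-45757 + (I*√2)²) = 1/(-45757 - 2) = 1/(-45759) = -1/45759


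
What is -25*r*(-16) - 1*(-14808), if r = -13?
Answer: 9608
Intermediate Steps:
-25*r*(-16) - 1*(-14808) = -25*(-13)*(-16) - 1*(-14808) = 325*(-16) + 14808 = -5200 + 14808 = 9608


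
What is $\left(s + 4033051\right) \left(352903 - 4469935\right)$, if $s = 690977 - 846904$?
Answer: $-15962243575968$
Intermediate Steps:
$s = -155927$
$\left(s + 4033051\right) \left(352903 - 4469935\right) = \left(-155927 + 4033051\right) \left(352903 - 4469935\right) = 3877124 \left(-4117032\right) = -15962243575968$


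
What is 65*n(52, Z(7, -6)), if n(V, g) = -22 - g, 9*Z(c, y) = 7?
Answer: -13325/9 ≈ -1480.6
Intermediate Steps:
Z(c, y) = 7/9 (Z(c, y) = (⅑)*7 = 7/9)
65*n(52, Z(7, -6)) = 65*(-22 - 1*7/9) = 65*(-22 - 7/9) = 65*(-205/9) = -13325/9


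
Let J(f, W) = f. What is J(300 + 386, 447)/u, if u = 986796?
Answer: 343/493398 ≈ 0.00069518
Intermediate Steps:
J(300 + 386, 447)/u = (300 + 386)/986796 = 686*(1/986796) = 343/493398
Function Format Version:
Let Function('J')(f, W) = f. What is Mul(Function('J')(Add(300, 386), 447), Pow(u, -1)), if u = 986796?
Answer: Rational(343, 493398) ≈ 0.00069518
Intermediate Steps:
Mul(Function('J')(Add(300, 386), 447), Pow(u, -1)) = Mul(Add(300, 386), Pow(986796, -1)) = Mul(686, Rational(1, 986796)) = Rational(343, 493398)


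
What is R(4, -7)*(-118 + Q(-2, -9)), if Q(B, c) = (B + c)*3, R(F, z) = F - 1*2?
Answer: -302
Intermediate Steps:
R(F, z) = -2 + F (R(F, z) = F - 2 = -2 + F)
Q(B, c) = 3*B + 3*c
R(4, -7)*(-118 + Q(-2, -9)) = (-2 + 4)*(-118 + (3*(-2) + 3*(-9))) = 2*(-118 + (-6 - 27)) = 2*(-118 - 33) = 2*(-151) = -302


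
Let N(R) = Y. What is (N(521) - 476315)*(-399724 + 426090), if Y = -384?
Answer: -12568645834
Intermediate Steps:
N(R) = -384
(N(521) - 476315)*(-399724 + 426090) = (-384 - 476315)*(-399724 + 426090) = -476699*26366 = -12568645834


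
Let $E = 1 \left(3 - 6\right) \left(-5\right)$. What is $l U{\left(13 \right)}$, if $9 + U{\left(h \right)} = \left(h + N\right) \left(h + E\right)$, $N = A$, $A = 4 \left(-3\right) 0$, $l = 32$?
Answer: $11360$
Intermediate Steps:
$A = 0$ ($A = \left(-12\right) 0 = 0$)
$N = 0$
$E = 15$ ($E = 1 \left(3 - 6\right) \left(-5\right) = 1 \left(-3\right) \left(-5\right) = \left(-3\right) \left(-5\right) = 15$)
$U{\left(h \right)} = -9 + h \left(15 + h\right)$ ($U{\left(h \right)} = -9 + \left(h + 0\right) \left(h + 15\right) = -9 + h \left(15 + h\right)$)
$l U{\left(13 \right)} = 32 \left(-9 + 13^{2} + 15 \cdot 13\right) = 32 \left(-9 + 169 + 195\right) = 32 \cdot 355 = 11360$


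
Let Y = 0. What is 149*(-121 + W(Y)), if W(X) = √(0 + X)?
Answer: -18029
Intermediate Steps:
W(X) = √X
149*(-121 + W(Y)) = 149*(-121 + √0) = 149*(-121 + 0) = 149*(-121) = -18029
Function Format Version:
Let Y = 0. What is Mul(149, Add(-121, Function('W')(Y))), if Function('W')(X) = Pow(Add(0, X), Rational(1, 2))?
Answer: -18029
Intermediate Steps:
Function('W')(X) = Pow(X, Rational(1, 2))
Mul(149, Add(-121, Function('W')(Y))) = Mul(149, Add(-121, Pow(0, Rational(1, 2)))) = Mul(149, Add(-121, 0)) = Mul(149, -121) = -18029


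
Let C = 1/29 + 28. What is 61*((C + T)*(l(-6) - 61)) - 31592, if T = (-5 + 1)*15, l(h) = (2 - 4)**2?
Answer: 2307011/29 ≈ 79552.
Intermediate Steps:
l(h) = 4 (l(h) = (-2)**2 = 4)
T = -60 (T = -4*15 = -60)
C = 813/29 (C = 1/29 + 28 = 813/29 ≈ 28.034)
61*((C + T)*(l(-6) - 61)) - 31592 = 61*((813/29 - 60)*(4 - 61)) - 31592 = 61*(-927/29*(-57)) - 31592 = 61*(52839/29) - 31592 = 3223179/29 - 31592 = 2307011/29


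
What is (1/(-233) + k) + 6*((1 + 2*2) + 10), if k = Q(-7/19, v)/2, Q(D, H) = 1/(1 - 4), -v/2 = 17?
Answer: 125581/1398 ≈ 89.829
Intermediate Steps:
v = -34 (v = -2*17 = -34)
Q(D, H) = -⅓ (Q(D, H) = 1/(-3) = -⅓)
k = -⅙ (k = -⅓/2 = -⅓*½ = -⅙ ≈ -0.16667)
(1/(-233) + k) + 6*((1 + 2*2) + 10) = (1/(-233) - ⅙) + 6*((1 + 2*2) + 10) = (-1/233 - ⅙) + 6*((1 + 4) + 10) = -239/1398 + 6*(5 + 10) = -239/1398 + 6*15 = -239/1398 + 90 = 125581/1398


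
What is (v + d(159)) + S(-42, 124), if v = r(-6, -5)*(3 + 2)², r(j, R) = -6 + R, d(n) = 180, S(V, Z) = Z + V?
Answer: -13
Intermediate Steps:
S(V, Z) = V + Z
v = -275 (v = (-6 - 5)*(3 + 2)² = -11*5² = -11*25 = -275)
(v + d(159)) + S(-42, 124) = (-275 + 180) + (-42 + 124) = -95 + 82 = -13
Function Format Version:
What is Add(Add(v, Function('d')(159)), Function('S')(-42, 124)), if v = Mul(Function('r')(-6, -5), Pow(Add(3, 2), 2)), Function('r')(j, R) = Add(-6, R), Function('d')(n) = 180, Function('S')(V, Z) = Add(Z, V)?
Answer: -13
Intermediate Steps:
Function('S')(V, Z) = Add(V, Z)
v = -275 (v = Mul(Add(-6, -5), Pow(Add(3, 2), 2)) = Mul(-11, Pow(5, 2)) = Mul(-11, 25) = -275)
Add(Add(v, Function('d')(159)), Function('S')(-42, 124)) = Add(Add(-275, 180), Add(-42, 124)) = Add(-95, 82) = -13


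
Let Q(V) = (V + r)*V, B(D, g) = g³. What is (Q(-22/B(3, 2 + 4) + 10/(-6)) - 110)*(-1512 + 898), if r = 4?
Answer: 408024797/5832 ≈ 69963.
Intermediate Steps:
Q(V) = V*(4 + V) (Q(V) = (V + 4)*V = (4 + V)*V = V*(4 + V))
(Q(-22/B(3, 2 + 4) + 10/(-6)) - 110)*(-1512 + 898) = ((-22/(2 + 4)³ + 10/(-6))*(4 + (-22/(2 + 4)³ + 10/(-6))) - 110)*(-1512 + 898) = ((-22/(6³) + 10*(-⅙))*(4 + (-22/(6³) + 10*(-⅙))) - 110)*(-614) = ((-22/216 - 5/3)*(4 + (-22/216 - 5/3)) - 110)*(-614) = ((-22*1/216 - 5/3)*(4 + (-22*1/216 - 5/3)) - 110)*(-614) = ((-11/108 - 5/3)*(4 + (-11/108 - 5/3)) - 110)*(-614) = (-191*(4 - 191/108)/108 - 110)*(-614) = (-191/108*241/108 - 110)*(-614) = (-46031/11664 - 110)*(-614) = -1329071/11664*(-614) = 408024797/5832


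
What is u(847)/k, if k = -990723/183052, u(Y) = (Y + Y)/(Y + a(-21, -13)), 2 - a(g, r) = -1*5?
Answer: -22149292/60434103 ≈ -0.36650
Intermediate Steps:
a(g, r) = 7 (a(g, r) = 2 - (-1)*5 = 2 - 1*(-5) = 2 + 5 = 7)
u(Y) = 2*Y/(7 + Y) (u(Y) = (Y + Y)/(Y + 7) = (2*Y)/(7 + Y) = 2*Y/(7 + Y))
k = -990723/183052 (k = -990723*1/183052 = -990723/183052 ≈ -5.4122)
u(847)/k = (2*847/(7 + 847))/(-990723/183052) = (2*847/854)*(-183052/990723) = (2*847*(1/854))*(-183052/990723) = (121/61)*(-183052/990723) = -22149292/60434103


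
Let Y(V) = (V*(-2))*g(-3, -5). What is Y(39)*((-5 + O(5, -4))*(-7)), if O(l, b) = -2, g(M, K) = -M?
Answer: -11466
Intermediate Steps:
Y(V) = -6*V (Y(V) = (V*(-2))*(-1*(-3)) = -2*V*3 = -6*V)
Y(39)*((-5 + O(5, -4))*(-7)) = (-6*39)*((-5 - 2)*(-7)) = -(-1638)*(-7) = -234*49 = -11466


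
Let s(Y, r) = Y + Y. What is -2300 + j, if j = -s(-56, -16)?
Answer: -2188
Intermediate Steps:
s(Y, r) = 2*Y
j = 112 (j = -2*(-56) = -1*(-112) = 112)
-2300 + j = -2300 + 112 = -2188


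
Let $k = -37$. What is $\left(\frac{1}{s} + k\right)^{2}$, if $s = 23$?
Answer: $\frac{722500}{529} \approx 1365.8$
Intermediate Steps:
$\left(\frac{1}{s} + k\right)^{2} = \left(\frac{1}{23} - 37\right)^{2} = \left(- \frac{850}{23}\right)^{2} = \frac{722500}{529}$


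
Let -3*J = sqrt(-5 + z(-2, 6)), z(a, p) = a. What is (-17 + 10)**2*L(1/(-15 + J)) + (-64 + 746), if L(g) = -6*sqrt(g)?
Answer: 682 - 294*sqrt(3)*sqrt(-1/(45 + I*sqrt(7))) ≈ 679.77 - 75.812*I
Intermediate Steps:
J = -I*sqrt(7)/3 (J = -sqrt(-5 - 2)/3 = -I*sqrt(7)/3 ≈ -0.88192*I)
(-17 + 10)**2*L(1/(-15 + J)) + (-64 + 746) = (-17 + 10)**2*(-6/sqrt(-15 - I*sqrt(7)/3)) + (-64 + 746) = (-7)**2*(-6/sqrt(-15 - I*sqrt(7)/3)) + 682 = 49*(-6/sqrt(-15 - I*sqrt(7)/3)) + 682 = -294/sqrt(-15 - I*sqrt(7)/3) + 682 = 682 - 294/sqrt(-15 - I*sqrt(7)/3)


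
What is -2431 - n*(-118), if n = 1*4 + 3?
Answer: -1605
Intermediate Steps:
n = 7 (n = 4 + 3 = 7)
-2431 - n*(-118) = -2431 - 7*(-118) = -2431 - 1*(-826) = -2431 + 826 = -1605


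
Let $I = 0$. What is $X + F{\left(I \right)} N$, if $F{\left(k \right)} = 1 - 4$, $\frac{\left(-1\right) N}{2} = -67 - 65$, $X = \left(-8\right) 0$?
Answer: $-792$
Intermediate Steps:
$X = 0$
$N = 264$ ($N = - 2 \left(-67 - 65\right) = \left(-2\right) \left(-132\right) = 264$)
$F{\left(k \right)} = -3$
$X + F{\left(I \right)} N = 0 - 792 = -792$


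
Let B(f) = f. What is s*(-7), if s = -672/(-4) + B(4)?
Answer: -1204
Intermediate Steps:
s = 172 (s = -672/(-4) + 4 = -672*(-1)/4 + 4 = -24*(-7) + 4 = 168 + 4 = 172)
s*(-7) = 172*(-7) = -1204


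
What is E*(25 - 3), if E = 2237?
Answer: 49214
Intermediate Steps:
E*(25 - 3) = 2237*(25 - 3) = 2237*22 = 49214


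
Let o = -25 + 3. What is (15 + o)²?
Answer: 49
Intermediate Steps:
o = -22
(15 + o)² = (15 - 22)² = (-7)² = 49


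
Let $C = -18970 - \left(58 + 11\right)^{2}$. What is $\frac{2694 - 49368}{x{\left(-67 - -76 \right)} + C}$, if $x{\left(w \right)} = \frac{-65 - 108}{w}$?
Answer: $\frac{210033}{106876} \approx 1.9652$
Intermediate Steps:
$x{\left(w \right)} = - \frac{173}{w}$
$C = -23731$ ($C = -18970 - 69^{2} = -18970 - 4761 = -23731$)
$\frac{2694 - 49368}{x{\left(-67 - -76 \right)} + C} = \frac{2694 - 49368}{- \frac{173}{-67 - -76} - 23731} = - \frac{46674}{- \frac{173}{-67 + 76} - 23731} = - \frac{46674}{- \frac{173}{9} - 23731} = - \frac{46674}{- \frac{213752}{9}} = \left(-46674\right) \left(- \frac{9}{213752}\right) = \frac{210033}{106876}$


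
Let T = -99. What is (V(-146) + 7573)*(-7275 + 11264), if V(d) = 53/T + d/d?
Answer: 2990844497/99 ≈ 3.0211e+7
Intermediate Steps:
V(d) = 46/99 (V(d) = 53/(-99) + d/d = 53*(-1/99) + 1 = -53/99 + 1 = 46/99)
(V(-146) + 7573)*(-7275 + 11264) = (46/99 + 7573)*(-7275 + 11264) = (749773/99)*3989 = 2990844497/99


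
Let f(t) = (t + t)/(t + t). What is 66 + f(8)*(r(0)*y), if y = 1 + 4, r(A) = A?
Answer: 66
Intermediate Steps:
f(t) = 1 (f(t) = (2*t)/((2*t)) = (2*t)*(1/(2*t)) = 1)
y = 5
66 + f(8)*(r(0)*y) = 66 + 1*(0*5) = 66 + 1*0 = 66 + 0 = 66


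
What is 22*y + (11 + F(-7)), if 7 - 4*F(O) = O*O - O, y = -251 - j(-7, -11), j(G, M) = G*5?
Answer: -19013/4 ≈ -4753.3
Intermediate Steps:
j(G, M) = 5*G
y = -216 (y = -251 - 5*(-7) = -251 - 1*(-35) = -251 + 35 = -216)
F(O) = 7/4 - O**2/4 + O/4 (F(O) = 7/4 - (O*O - O)/4 = 7/4 - (O**2 - O)/4 = 7/4 + (-O**2/4 + O/4) = 7/4 - O**2/4 + O/4)
22*y + (11 + F(-7)) = 22*(-216) + (11 + (7/4 - 1/4*(-7)**2 + (1/4)*(-7))) = -4752 + (11 + (7/4 - 1/4*49 - 7/4)) = -4752 + (11 + (7/4 - 49/4 - 7/4)) = -4752 + (11 - 49/4) = -4752 - 5/4 = -19013/4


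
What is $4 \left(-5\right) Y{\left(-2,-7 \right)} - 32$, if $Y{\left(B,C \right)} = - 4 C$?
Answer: $-592$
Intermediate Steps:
$4 \left(-5\right) Y{\left(-2,-7 \right)} - 32 = 4 \left(-5\right) \left(\left(-4\right) \left(-7\right)\right) - 32 = \left(-20\right) 28 - 32 = -560 - 32 = -592$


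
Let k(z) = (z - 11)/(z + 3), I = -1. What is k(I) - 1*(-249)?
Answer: 243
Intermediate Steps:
k(z) = (-11 + z)/(3 + z)
k(I) - 1*(-249) = (-11 - 1)/(3 - 1) - 1*(-249) = -12/2 + 249 = (1/2)*(-12) + 249 = -6 + 249 = 243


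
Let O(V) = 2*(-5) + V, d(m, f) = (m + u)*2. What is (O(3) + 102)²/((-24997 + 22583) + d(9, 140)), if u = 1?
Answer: -475/126 ≈ -3.7698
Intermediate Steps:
d(m, f) = 2 + 2*m (d(m, f) = (m + 1)*2 = (1 + m)*2 = 2 + 2*m)
O(V) = -10 + V
(O(3) + 102)²/((-24997 + 22583) + d(9, 140)) = ((-10 + 3) + 102)²/((-24997 + 22583) + (2 + 2*9)) = (-7 + 102)²/(-2414 + (2 + 18)) = 95²/(-2414 + 20) = 9025/(-2394) = 9025*(-1/2394) = -475/126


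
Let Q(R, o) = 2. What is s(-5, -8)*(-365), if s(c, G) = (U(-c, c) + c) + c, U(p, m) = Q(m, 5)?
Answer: 2920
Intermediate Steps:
U(p, m) = 2
s(c, G) = 2 + 2*c (s(c, G) = (2 + c) + c = 2 + 2*c)
s(-5, -8)*(-365) = (2 + 2*(-5))*(-365) = (2 - 10)*(-365) = -8*(-365) = 2920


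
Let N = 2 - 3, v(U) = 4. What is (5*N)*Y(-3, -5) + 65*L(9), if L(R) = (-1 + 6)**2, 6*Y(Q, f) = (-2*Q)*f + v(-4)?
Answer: 4940/3 ≈ 1646.7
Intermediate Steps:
N = -1
Y(Q, f) = 2/3 - Q*f/3 (Y(Q, f) = ((-2*Q)*f + 4)/6 = (-2*Q*f + 4)/6 = (4 - 2*Q*f)/6 = 2/3 - Q*f/3)
L(R) = 25 (L(R) = 5**2 = 25)
(5*N)*Y(-3, -5) + 65*L(9) = (5*(-1))*(2/3 - 1/3*(-3)*(-5)) + 65*25 = -5*(2/3 - 5) + 1625 = -5*(-13/3) + 1625 = 65/3 + 1625 = 4940/3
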